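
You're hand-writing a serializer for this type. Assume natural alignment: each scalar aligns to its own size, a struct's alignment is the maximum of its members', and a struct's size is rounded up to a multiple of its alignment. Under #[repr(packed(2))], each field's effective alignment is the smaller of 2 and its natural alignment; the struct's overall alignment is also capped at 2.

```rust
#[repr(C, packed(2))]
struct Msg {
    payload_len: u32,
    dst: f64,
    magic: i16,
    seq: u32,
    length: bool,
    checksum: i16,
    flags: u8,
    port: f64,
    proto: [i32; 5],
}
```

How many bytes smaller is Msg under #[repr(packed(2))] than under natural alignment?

12

natural layout:
  payload_len at 0 (size 4, align 4) → ends 4
  pad 4 to align 8 for dst
  dst at 8 (size 8, align 8) → ends 16
  magic at 16 (size 2, align 2) → ends 18
  pad 2 to align 4 for seq
  seq at 20 (size 4, align 4) → ends 24
  length at 24 (size 1, align 1) → ends 25
  pad 1 to align 2 for checksum
  checksum at 26 (size 2, align 2) → ends 28
  flags at 28 (size 1, align 1) → ends 29
  pad 3 to align 8 for port
  port at 32 (size 8, align 8) → ends 40
  proto at 40 (size 20, align 4) → ends 60
  tail pad 4 to reach multiple of 8
  total 64 bytes, alignment 8
packed(2) layout:
  payload_len at 0 (size 4, align 2) → ends 4
  dst at 4 (size 8, align 2) → ends 12
  magic at 12 (size 2, align 2) → ends 14
  seq at 14 (size 4, align 2) → ends 18
  length at 18 (size 1, align 1) → ends 19
  pad 1 to align 2 for checksum
  checksum at 20 (size 2, align 2) → ends 22
  flags at 22 (size 1, align 1) → ends 23
  pad 1 to align 2 for port
  port at 24 (size 8, align 2) → ends 32
  proto at 32 (size 20, align 2) → ends 52
  total 52 bytes, alignment 2
64 − 52 = 12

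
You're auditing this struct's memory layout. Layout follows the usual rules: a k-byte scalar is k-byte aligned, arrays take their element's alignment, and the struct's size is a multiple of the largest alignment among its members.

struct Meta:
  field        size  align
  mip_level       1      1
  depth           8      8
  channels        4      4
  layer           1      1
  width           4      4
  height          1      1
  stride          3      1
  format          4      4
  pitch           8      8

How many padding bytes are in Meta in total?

0..1  mip_level  (1B, 1-aligned)
1..8  -- padding (7B)
8..16  depth  (8B, 8-aligned)
16..20  channels  (4B, 4-aligned)
20..21  layer  (1B, 1-aligned)
21..24  -- padding (3B)
24..28  width  (4B, 4-aligned)
28..29  height  (1B, 1-aligned)
29..32  stride  (3B, 1-aligned)
32..36  format  (4B, 4-aligned)
36..40  -- padding (4B)
40..48  pitch  (8B, 8-aligned)
sizeof = 48, alignof = 8
data bytes 34, size 48 → padding 14

14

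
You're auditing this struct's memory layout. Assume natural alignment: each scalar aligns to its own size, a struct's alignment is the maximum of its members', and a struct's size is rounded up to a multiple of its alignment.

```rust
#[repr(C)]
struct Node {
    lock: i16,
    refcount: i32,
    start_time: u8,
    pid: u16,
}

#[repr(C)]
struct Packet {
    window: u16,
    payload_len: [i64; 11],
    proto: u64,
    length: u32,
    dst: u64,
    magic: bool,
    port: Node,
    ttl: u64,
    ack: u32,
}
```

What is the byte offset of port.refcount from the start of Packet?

Node: lock at 0 (size 2, align 2) → ends 2; pad 2 to align 4 for refcount; refcount at 4 (size 4, align 4) → ends 8; start_time at 8 (size 1, align 1) → ends 9; pad 1 to align 2 for pid; pid at 10 (size 2, align 2) → ends 12; total 12 bytes, alignment 4
window at 0 (size 2, align 2) → ends 2
pad 6 to align 8 for payload_len
payload_len at 8 (size 88, align 8) → ends 96
proto at 96 (size 8, align 8) → ends 104
length at 104 (size 4, align 4) → ends 108
pad 4 to align 8 for dst
dst at 112 (size 8, align 8) → ends 120
magic at 120 (size 1, align 1) → ends 121
pad 3 to align 4 for port
port at 124 (size 12, align 4) → ends 136
within Node: refcount at 4
124 + 4 = 128

128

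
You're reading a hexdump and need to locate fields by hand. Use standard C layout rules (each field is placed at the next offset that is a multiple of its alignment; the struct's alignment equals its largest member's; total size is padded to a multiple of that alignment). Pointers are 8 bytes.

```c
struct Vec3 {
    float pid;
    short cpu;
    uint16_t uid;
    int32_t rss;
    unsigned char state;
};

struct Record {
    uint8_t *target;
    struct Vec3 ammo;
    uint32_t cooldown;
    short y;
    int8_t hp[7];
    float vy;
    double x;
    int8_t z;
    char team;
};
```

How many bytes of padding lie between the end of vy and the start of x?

Vec3: pid at 0 (size 4, align 4) → ends 4; cpu at 4 (size 2, align 2) → ends 6; uid at 6 (size 2, align 2) → ends 8; rss at 8 (size 4, align 4) → ends 12; state at 12 (size 1, align 1) → ends 13; tail pad 3 to reach multiple of 4; total 16 bytes, alignment 4
target at 0 (size 8, align 8) → ends 8
ammo at 8 (size 16, align 4) → ends 24
cooldown at 24 (size 4, align 4) → ends 28
y at 28 (size 2, align 2) → ends 30
hp at 30 (size 7, align 1) → ends 37
pad 3 to align 4 for vy
vy at 40 (size 4, align 4) → ends 44
pad 4 to align 8 for x
x at 48 (size 8, align 8) → ends 56

4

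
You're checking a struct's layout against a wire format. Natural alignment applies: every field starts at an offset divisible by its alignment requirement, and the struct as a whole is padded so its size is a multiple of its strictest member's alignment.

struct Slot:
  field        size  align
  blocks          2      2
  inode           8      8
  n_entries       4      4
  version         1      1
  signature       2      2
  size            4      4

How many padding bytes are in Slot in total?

11

blocks at 0 (size 2, align 2) → ends 2
pad 6 to align 8 for inode
inode at 8 (size 8, align 8) → ends 16
n_entries at 16 (size 4, align 4) → ends 20
version at 20 (size 1, align 1) → ends 21
pad 1 to align 2 for signature
signature at 22 (size 2, align 2) → ends 24
size at 24 (size 4, align 4) → ends 28
tail pad 4 to reach multiple of 8
total 32 bytes, alignment 8
data bytes 21, size 32 → padding 11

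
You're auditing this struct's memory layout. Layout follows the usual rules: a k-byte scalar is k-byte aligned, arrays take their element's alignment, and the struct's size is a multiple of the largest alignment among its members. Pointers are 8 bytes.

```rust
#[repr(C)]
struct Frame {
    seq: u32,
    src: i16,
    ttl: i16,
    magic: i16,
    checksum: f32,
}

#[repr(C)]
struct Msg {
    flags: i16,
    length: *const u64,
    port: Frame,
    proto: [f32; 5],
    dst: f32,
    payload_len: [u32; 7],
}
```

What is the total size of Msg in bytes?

Frame: 0..4  seq  (4B, 4-aligned); 4..6  src  (2B, 2-aligned); 6..8  ttl  (2B, 2-aligned); 8..10  magic  (2B, 2-aligned); 10..12  -- padding (2B); 12..16  checksum  (4B, 4-aligned); sizeof = 16, alignof = 4
0..2  flags  (2B, 2-aligned)
2..8  -- padding (6B)
8..16  length  (8B, 8-aligned)
16..32  port  (16B, 4-aligned)
32..52  proto  (20B, 4-aligned)
52..56  dst  (4B, 4-aligned)
56..84  payload_len  (28B, 4-aligned)
84..88  -- tail padding (4B)
sizeof = 88, alignof = 8

88 bytes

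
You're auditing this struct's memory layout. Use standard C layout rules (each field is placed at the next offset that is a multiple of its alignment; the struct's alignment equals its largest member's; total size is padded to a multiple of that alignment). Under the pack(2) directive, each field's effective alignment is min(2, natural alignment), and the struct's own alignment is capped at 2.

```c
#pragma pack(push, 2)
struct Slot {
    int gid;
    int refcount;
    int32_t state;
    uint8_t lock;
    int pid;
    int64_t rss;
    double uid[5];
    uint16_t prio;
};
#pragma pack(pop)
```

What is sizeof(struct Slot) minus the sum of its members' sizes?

0..4  gid  (4B, 2-aligned)
4..8  refcount  (4B, 2-aligned)
8..12  state  (4B, 2-aligned)
12..13  lock  (1B, 1-aligned)
13..14  -- padding (1B)
14..18  pid  (4B, 2-aligned)
18..26  rss  (8B, 2-aligned)
26..66  uid  (40B, 2-aligned)
66..68  prio  (2B, 2-aligned)
sizeof = 68, alignof = 2
data bytes 67, size 68 → padding 1

1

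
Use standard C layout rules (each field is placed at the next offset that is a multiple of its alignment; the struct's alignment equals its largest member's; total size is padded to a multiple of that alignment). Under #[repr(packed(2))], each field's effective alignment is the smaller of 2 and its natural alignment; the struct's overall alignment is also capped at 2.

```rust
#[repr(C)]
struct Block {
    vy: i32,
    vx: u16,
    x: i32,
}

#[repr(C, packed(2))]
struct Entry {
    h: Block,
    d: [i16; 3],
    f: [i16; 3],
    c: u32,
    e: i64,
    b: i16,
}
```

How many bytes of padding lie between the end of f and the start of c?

0

Block: 0..4  vy  (4B, 4-aligned); 4..6  vx  (2B, 2-aligned); 6..8  -- padding (2B); 8..12  x  (4B, 4-aligned); sizeof = 12, alignof = 4
0..12  h  (12B, 2-aligned)
12..18  d  (6B, 2-aligned)
18..24  f  (6B, 2-aligned)
24..28  c  (4B, 2-aligned)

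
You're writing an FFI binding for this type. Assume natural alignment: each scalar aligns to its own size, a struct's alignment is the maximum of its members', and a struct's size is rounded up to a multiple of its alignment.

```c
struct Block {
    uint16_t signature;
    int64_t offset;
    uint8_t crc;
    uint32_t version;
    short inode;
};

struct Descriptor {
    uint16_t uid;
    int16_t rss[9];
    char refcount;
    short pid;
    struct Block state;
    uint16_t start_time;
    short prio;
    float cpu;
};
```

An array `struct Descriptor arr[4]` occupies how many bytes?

Block: 0..2  signature  (2B, 2-aligned); 2..8  -- padding (6B); 8..16  offset  (8B, 8-aligned); 16..17  crc  (1B, 1-aligned); 17..20  -- padding (3B); 20..24  version  (4B, 4-aligned); 24..26  inode  (2B, 2-aligned); 26..32  -- tail padding (6B); sizeof = 32, alignof = 8
0..2  uid  (2B, 2-aligned)
2..20  rss  (18B, 2-aligned)
20..21  refcount  (1B, 1-aligned)
21..22  -- padding (1B)
22..24  pid  (2B, 2-aligned)
24..56  state  (32B, 8-aligned)
56..58  start_time  (2B, 2-aligned)
58..60  prio  (2B, 2-aligned)
60..64  cpu  (4B, 4-aligned)
sizeof = 64, alignof = 8
array of 4: 4 × 64 = 256

256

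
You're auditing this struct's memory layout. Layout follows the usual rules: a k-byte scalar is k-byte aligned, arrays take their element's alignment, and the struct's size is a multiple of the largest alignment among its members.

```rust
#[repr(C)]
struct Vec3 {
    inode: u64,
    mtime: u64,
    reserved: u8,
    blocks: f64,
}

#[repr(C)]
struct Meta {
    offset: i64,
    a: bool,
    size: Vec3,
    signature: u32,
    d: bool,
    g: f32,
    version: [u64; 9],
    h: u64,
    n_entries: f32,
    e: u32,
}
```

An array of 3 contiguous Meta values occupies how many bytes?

456

Vec3: inode at 0 (size 8, align 8) → ends 8; mtime at 8 (size 8, align 8) → ends 16; reserved at 16 (size 1, align 1) → ends 17; pad 7 to align 8 for blocks; blocks at 24 (size 8, align 8) → ends 32; total 32 bytes, alignment 8
offset at 0 (size 8, align 8) → ends 8
a at 8 (size 1, align 1) → ends 9
pad 7 to align 8 for size
size at 16 (size 32, align 8) → ends 48
signature at 48 (size 4, align 4) → ends 52
d at 52 (size 1, align 1) → ends 53
pad 3 to align 4 for g
g at 56 (size 4, align 4) → ends 60
pad 4 to align 8 for version
version at 64 (size 72, align 8) → ends 136
h at 136 (size 8, align 8) → ends 144
n_entries at 144 (size 4, align 4) → ends 148
e at 148 (size 4, align 4) → ends 152
total 152 bytes, alignment 8
array of 3: 3 × 152 = 456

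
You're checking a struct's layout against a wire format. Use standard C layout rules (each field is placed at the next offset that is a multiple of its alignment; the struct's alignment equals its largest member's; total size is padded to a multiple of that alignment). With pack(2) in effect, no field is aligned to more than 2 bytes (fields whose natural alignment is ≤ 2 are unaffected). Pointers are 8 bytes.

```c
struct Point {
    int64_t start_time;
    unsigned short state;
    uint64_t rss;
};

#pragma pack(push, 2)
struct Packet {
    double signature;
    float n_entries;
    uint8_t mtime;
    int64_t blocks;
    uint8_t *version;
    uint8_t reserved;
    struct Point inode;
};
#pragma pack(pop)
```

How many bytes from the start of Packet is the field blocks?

14

Point: 0..8  start_time  (8B, 8-aligned); 8..10  state  (2B, 2-aligned); 10..16  -- padding (6B); 16..24  rss  (8B, 8-aligned); sizeof = 24, alignof = 8
0..8  signature  (8B, 2-aligned)
8..12  n_entries  (4B, 2-aligned)
12..13  mtime  (1B, 1-aligned)
13..14  -- padding (1B)
14..22  blocks  (8B, 2-aligned)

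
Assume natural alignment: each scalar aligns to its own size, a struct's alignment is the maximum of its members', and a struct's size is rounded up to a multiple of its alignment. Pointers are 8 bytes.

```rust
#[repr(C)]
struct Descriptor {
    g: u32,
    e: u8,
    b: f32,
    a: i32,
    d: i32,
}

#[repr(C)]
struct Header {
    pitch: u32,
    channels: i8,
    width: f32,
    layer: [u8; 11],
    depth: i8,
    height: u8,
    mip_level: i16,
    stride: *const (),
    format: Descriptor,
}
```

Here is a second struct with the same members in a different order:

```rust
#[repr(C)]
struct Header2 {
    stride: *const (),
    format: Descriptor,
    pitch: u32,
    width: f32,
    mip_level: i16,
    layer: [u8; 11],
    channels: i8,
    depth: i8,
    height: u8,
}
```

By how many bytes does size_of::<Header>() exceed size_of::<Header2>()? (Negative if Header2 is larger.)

Descriptor: @0: g [4B, align 4] → 4; @4: e [1B, align 1] → 5; +3 pad (align 4); @8: b [4B, align 4] → 12; @12: a [4B, align 4] → 16; @16: d [4B, align 4] → 20; size 20, align 4
@0: pitch [4B, align 4] → 4
@4: channels [1B, align 1] → 5
+3 pad (align 4)
@8: width [4B, align 4] → 12
@12: layer [11B, align 1] → 23
@23: depth [1B, align 1] → 24
@24: height [1B, align 1] → 25
+1 pad (align 2)
@26: mip_level [2B, align 2] → 28
+4 pad (align 8)
@32: stride [8B, align 8] → 40
@40: format [20B, align 4] → 60
+4 tail pad (align 8)
size 64, align 8
— Header2 —
@0: stride [8B, align 8] → 8
@8: format [20B, align 4] → 28
@28: pitch [4B, align 4] → 32
@32: width [4B, align 4] → 36
@36: mip_level [2B, align 2] → 38
@38: layer [11B, align 1] → 49
@49: channels [1B, align 1] → 50
@50: depth [1B, align 1] → 51
@51: height [1B, align 1] → 52
+4 tail pad (align 8)
size 56, align 8
64 − 56 = 8

8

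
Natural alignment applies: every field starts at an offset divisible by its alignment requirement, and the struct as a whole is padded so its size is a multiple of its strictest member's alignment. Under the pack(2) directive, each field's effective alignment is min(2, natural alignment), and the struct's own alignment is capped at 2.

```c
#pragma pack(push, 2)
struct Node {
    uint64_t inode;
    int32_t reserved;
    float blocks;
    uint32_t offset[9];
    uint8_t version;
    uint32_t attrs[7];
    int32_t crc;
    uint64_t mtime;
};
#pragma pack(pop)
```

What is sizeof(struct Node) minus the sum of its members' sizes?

inode at 0 (size 8, align 2) → ends 8
reserved at 8 (size 4, align 2) → ends 12
blocks at 12 (size 4, align 2) → ends 16
offset at 16 (size 36, align 2) → ends 52
version at 52 (size 1, align 1) → ends 53
pad 1 to align 2 for attrs
attrs at 54 (size 28, align 2) → ends 82
crc at 82 (size 4, align 2) → ends 86
mtime at 86 (size 8, align 2) → ends 94
total 94 bytes, alignment 2
data bytes 93, size 94 → padding 1

1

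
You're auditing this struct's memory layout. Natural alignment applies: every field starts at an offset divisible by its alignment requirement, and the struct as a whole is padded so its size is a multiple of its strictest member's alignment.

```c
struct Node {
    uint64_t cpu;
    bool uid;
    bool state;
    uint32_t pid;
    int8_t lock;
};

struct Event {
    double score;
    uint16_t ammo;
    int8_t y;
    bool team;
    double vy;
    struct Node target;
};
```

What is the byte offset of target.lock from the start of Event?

40

Node: @0: cpu [8B, align 8] → 8; @8: uid [1B, align 1] → 9; @9: state [1B, align 1] → 10; +2 pad (align 4); @12: pid [4B, align 4] → 16; @16: lock [1B, align 1] → 17; +7 tail pad (align 8); size 24, align 8
@0: score [8B, align 8] → 8
@8: ammo [2B, align 2] → 10
@10: y [1B, align 1] → 11
@11: team [1B, align 1] → 12
+4 pad (align 8)
@16: vy [8B, align 8] → 24
@24: target [24B, align 8] → 48
within Node: lock at 16
24 + 16 = 40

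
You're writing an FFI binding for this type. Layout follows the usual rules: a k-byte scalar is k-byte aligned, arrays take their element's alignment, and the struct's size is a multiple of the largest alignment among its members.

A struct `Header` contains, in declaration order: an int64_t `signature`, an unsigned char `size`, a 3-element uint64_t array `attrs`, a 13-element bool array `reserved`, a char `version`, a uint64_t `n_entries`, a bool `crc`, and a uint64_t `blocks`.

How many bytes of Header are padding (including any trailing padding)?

signature at 0 (size 8, align 8) → ends 8
size at 8 (size 1, align 1) → ends 9
pad 7 to align 8 for attrs
attrs at 16 (size 24, align 8) → ends 40
reserved at 40 (size 13, align 1) → ends 53
version at 53 (size 1, align 1) → ends 54
pad 2 to align 8 for n_entries
n_entries at 56 (size 8, align 8) → ends 64
crc at 64 (size 1, align 1) → ends 65
pad 7 to align 8 for blocks
blocks at 72 (size 8, align 8) → ends 80
total 80 bytes, alignment 8
data bytes 64, size 80 → padding 16

16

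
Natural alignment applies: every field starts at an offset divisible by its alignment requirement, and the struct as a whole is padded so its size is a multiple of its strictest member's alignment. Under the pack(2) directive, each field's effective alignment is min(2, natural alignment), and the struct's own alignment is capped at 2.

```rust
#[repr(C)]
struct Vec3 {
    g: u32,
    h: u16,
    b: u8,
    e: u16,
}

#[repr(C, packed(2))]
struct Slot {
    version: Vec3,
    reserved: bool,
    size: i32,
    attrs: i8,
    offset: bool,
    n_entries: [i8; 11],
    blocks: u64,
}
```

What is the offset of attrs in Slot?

18

Vec3: @0: g [4B, align 4] → 4; @4: h [2B, align 2] → 6; @6: b [1B, align 1] → 7; +1 pad (align 2); @8: e [2B, align 2] → 10; +2 tail pad (align 4); size 12, align 4
@0: version [12B, align 2] → 12
@12: reserved [1B, align 1] → 13
+1 pad (align 2)
@14: size [4B, align 2] → 18
@18: attrs [1B, align 1] → 19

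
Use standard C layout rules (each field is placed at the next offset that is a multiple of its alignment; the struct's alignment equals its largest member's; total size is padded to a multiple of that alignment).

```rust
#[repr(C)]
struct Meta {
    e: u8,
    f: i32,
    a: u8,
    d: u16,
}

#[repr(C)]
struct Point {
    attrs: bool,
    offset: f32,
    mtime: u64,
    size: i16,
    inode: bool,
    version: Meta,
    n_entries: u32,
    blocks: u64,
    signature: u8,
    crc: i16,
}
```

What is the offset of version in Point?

Meta: @0: e [1B, align 1] → 1; +3 pad (align 4); @4: f [4B, align 4] → 8; @8: a [1B, align 1] → 9; +1 pad (align 2); @10: d [2B, align 2] → 12; size 12, align 4
@0: attrs [1B, align 1] → 1
+3 pad (align 4)
@4: offset [4B, align 4] → 8
@8: mtime [8B, align 8] → 16
@16: size [2B, align 2] → 18
@18: inode [1B, align 1] → 19
+1 pad (align 4)
@20: version [12B, align 4] → 32

20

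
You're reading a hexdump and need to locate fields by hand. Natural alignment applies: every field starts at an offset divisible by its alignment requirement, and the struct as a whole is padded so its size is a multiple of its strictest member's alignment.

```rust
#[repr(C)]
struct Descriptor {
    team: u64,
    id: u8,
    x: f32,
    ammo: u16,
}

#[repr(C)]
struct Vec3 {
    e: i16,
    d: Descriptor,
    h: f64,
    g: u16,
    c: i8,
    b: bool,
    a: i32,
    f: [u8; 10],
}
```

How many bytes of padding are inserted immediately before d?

Descriptor: 0..8  team  (8B, 8-aligned); 8..9  id  (1B, 1-aligned); 9..12  -- padding (3B); 12..16  x  (4B, 4-aligned); 16..18  ammo  (2B, 2-aligned); 18..24  -- tail padding (6B); sizeof = 24, alignof = 8
0..2  e  (2B, 2-aligned)
2..8  -- padding (6B)
8..32  d  (24B, 8-aligned)

6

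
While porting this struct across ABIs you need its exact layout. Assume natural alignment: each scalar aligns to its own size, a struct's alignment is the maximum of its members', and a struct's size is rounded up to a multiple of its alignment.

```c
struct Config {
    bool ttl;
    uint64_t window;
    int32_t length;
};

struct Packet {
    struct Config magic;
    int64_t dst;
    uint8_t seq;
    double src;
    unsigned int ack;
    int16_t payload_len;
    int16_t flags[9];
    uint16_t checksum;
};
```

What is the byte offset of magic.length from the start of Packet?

Config: @0: ttl [1B, align 1] → 1; +7 pad (align 8); @8: window [8B, align 8] → 16; @16: length [4B, align 4] → 20; +4 tail pad (align 8); size 24, align 8
@0: magic [24B, align 8] → 24
within Config: length at 16
0 + 16 = 16

16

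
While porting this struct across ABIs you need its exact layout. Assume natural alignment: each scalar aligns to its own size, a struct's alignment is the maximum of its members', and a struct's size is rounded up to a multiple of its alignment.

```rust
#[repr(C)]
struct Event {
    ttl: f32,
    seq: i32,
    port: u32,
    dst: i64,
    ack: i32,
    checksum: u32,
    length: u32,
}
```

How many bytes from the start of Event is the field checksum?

0..4  ttl  (4B, 4-aligned)
4..8  seq  (4B, 4-aligned)
8..12  port  (4B, 4-aligned)
12..16  -- padding (4B)
16..24  dst  (8B, 8-aligned)
24..28  ack  (4B, 4-aligned)
28..32  checksum  (4B, 4-aligned)

28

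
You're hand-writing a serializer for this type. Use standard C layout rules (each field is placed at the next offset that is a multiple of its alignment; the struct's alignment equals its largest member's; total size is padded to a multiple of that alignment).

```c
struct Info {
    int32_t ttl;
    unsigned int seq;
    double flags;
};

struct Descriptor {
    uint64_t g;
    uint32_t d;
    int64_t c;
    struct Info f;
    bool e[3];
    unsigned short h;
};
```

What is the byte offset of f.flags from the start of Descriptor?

Info: 0..4  ttl  (4B, 4-aligned); 4..8  seq  (4B, 4-aligned); 8..16  flags  (8B, 8-aligned); sizeof = 16, alignof = 8
0..8  g  (8B, 8-aligned)
8..12  d  (4B, 4-aligned)
12..16  -- padding (4B)
16..24  c  (8B, 8-aligned)
24..40  f  (16B, 8-aligned)
within Info: flags at 8
24 + 8 = 32

32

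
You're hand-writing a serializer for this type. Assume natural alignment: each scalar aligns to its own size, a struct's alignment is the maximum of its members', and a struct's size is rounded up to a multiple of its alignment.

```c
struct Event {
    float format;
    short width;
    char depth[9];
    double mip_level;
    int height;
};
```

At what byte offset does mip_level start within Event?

16

0..4  format  (4B, 4-aligned)
4..6  width  (2B, 2-aligned)
6..15  depth  (9B, 1-aligned)
15..16  -- padding (1B)
16..24  mip_level  (8B, 8-aligned)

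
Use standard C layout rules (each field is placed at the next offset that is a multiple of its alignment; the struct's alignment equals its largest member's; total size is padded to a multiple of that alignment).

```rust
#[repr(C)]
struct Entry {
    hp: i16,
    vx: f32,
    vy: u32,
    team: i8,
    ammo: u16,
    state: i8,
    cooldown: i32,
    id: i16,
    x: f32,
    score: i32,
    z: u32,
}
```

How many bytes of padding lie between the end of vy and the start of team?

0

@0: hp [2B, align 2] → 2
+2 pad (align 4)
@4: vx [4B, align 4] → 8
@8: vy [4B, align 4] → 12
@12: team [1B, align 1] → 13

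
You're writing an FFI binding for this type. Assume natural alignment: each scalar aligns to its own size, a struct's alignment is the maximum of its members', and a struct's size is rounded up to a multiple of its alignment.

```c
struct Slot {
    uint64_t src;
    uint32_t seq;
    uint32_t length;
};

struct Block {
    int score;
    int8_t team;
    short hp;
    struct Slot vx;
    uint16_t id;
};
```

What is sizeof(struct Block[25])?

Slot: 0..8  src  (8B, 8-aligned); 8..12  seq  (4B, 4-aligned); 12..16  length  (4B, 4-aligned); sizeof = 16, alignof = 8
0..4  score  (4B, 4-aligned)
4..5  team  (1B, 1-aligned)
5..6  -- padding (1B)
6..8  hp  (2B, 2-aligned)
8..24  vx  (16B, 8-aligned)
24..26  id  (2B, 2-aligned)
26..32  -- tail padding (6B)
sizeof = 32, alignof = 8
array of 25: 25 × 32 = 800

800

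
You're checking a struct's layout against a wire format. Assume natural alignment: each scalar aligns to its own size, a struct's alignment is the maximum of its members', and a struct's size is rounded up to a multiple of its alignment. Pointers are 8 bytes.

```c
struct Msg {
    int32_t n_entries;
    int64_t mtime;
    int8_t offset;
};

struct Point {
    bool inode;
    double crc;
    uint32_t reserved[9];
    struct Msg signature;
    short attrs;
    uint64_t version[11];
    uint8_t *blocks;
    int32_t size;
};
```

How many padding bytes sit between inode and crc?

Msg: n_entries at 0 (size 4, align 4) → ends 4; pad 4 to align 8 for mtime; mtime at 8 (size 8, align 8) → ends 16; offset at 16 (size 1, align 1) → ends 17; tail pad 7 to reach multiple of 8; total 24 bytes, alignment 8
inode at 0 (size 1, align 1) → ends 1
pad 7 to align 8 for crc
crc at 8 (size 8, align 8) → ends 16

7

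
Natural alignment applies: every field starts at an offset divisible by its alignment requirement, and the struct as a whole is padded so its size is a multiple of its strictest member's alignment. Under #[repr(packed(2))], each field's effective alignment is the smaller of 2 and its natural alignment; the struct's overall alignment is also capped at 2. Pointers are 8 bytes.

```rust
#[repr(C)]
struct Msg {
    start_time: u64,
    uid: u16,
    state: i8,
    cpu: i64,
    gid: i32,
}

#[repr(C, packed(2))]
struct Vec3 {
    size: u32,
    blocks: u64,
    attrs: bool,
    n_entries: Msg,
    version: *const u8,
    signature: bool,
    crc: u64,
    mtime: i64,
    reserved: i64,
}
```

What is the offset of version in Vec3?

Msg: @0: start_time [8B, align 8] → 8; @8: uid [2B, align 2] → 10; @10: state [1B, align 1] → 11; +5 pad (align 8); @16: cpu [8B, align 8] → 24; @24: gid [4B, align 4] → 28; +4 tail pad (align 8); size 32, align 8
@0: size [4B, align 2] → 4
@4: blocks [8B, align 2] → 12
@12: attrs [1B, align 1] → 13
+1 pad (align 2)
@14: n_entries [32B, align 2] → 46
@46: version [8B, align 2] → 54

46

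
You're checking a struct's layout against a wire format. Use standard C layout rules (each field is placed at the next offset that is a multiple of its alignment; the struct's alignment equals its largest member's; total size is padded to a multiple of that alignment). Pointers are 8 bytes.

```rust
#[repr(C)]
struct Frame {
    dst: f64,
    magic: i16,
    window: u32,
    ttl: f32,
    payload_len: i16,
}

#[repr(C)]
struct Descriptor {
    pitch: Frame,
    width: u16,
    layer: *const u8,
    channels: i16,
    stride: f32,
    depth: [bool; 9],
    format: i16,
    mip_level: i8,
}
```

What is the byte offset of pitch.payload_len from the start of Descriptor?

20

Frame: 0..8  dst  (8B, 8-aligned); 8..10  magic  (2B, 2-aligned); 10..12  -- padding (2B); 12..16  window  (4B, 4-aligned); 16..20  ttl  (4B, 4-aligned); 20..22  payload_len  (2B, 2-aligned); 22..24  -- tail padding (2B); sizeof = 24, alignof = 8
0..24  pitch  (24B, 8-aligned)
within Frame: payload_len at 20
0 + 20 = 20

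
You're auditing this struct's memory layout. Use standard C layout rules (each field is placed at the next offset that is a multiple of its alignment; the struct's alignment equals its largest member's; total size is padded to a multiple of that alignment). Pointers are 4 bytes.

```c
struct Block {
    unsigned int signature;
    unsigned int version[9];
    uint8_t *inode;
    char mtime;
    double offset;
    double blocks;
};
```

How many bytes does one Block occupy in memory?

64

0..4  signature  (4B, 4-aligned)
4..40  version  (36B, 4-aligned)
40..44  inode  (4B, 4-aligned)
44..45  mtime  (1B, 1-aligned)
45..48  -- padding (3B)
48..56  offset  (8B, 8-aligned)
56..64  blocks  (8B, 8-aligned)
sizeof = 64, alignof = 8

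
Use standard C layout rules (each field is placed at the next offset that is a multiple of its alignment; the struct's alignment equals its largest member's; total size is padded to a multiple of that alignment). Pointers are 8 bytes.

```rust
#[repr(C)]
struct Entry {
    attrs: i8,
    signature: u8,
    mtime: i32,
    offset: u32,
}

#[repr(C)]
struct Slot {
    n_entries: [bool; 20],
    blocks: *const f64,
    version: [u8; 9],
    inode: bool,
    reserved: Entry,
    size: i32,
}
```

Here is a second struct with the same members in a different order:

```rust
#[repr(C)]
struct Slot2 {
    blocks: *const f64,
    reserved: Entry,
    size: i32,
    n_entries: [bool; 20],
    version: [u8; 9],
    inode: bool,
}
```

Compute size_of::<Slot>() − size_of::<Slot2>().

Entry: @0: attrs [1B, align 1] → 1; @1: signature [1B, align 1] → 2; +2 pad (align 4); @4: mtime [4B, align 4] → 8; @8: offset [4B, align 4] → 12; size 12, align 4
@0: n_entries [20B, align 1] → 20
+4 pad (align 8)
@24: blocks [8B, align 8] → 32
@32: version [9B, align 1] → 41
@41: inode [1B, align 1] → 42
+2 pad (align 4)
@44: reserved [12B, align 4] → 56
@56: size [4B, align 4] → 60
+4 tail pad (align 8)
size 64, align 8
— Slot2 —
@0: blocks [8B, align 8] → 8
@8: reserved [12B, align 4] → 20
@20: size [4B, align 4] → 24
@24: n_entries [20B, align 1] → 44
@44: version [9B, align 1] → 53
@53: inode [1B, align 1] → 54
+2 tail pad (align 8)
size 56, align 8
64 − 56 = 8

8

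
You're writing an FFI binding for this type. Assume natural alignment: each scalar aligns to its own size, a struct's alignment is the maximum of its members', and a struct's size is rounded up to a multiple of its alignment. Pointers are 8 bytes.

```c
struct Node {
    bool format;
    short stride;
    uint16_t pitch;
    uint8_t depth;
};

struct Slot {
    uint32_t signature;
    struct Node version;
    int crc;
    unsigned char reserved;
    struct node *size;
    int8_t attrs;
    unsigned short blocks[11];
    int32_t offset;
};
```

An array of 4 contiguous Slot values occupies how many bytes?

256

Node: @0: format [1B, align 1] → 1; +1 pad (align 2); @2: stride [2B, align 2] → 4; @4: pitch [2B, align 2] → 6; @6: depth [1B, align 1] → 7; +1 tail pad (align 2); size 8, align 2
@0: signature [4B, align 4] → 4
@4: version [8B, align 2] → 12
@12: crc [4B, align 4] → 16
@16: reserved [1B, align 1] → 17
+7 pad (align 8)
@24: size [8B, align 8] → 32
@32: attrs [1B, align 1] → 33
+1 pad (align 2)
@34: blocks [22B, align 2] → 56
@56: offset [4B, align 4] → 60
+4 tail pad (align 8)
size 64, align 8
array of 4: 4 × 64 = 256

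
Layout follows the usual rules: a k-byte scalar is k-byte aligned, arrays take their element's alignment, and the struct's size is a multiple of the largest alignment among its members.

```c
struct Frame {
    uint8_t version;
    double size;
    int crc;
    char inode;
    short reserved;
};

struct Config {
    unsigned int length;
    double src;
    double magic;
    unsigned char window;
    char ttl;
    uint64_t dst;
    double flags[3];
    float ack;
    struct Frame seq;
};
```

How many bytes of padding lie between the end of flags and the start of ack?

0

Frame: version at 0 (size 1, align 1) → ends 1; pad 7 to align 8 for size; size at 8 (size 8, align 8) → ends 16; crc at 16 (size 4, align 4) → ends 20; inode at 20 (size 1, align 1) → ends 21; pad 1 to align 2 for reserved; reserved at 22 (size 2, align 2) → ends 24; total 24 bytes, alignment 8
length at 0 (size 4, align 4) → ends 4
pad 4 to align 8 for src
src at 8 (size 8, align 8) → ends 16
magic at 16 (size 8, align 8) → ends 24
window at 24 (size 1, align 1) → ends 25
ttl at 25 (size 1, align 1) → ends 26
pad 6 to align 8 for dst
dst at 32 (size 8, align 8) → ends 40
flags at 40 (size 24, align 8) → ends 64
ack at 64 (size 4, align 4) → ends 68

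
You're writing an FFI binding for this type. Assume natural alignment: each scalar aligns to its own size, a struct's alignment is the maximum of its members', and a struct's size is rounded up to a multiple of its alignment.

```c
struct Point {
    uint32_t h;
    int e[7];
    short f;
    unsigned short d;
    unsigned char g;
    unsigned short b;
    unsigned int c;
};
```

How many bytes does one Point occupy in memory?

0..4  h  (4B, 4-aligned)
4..32  e  (28B, 4-aligned)
32..34  f  (2B, 2-aligned)
34..36  d  (2B, 2-aligned)
36..37  g  (1B, 1-aligned)
37..38  -- padding (1B)
38..40  b  (2B, 2-aligned)
40..44  c  (4B, 4-aligned)
sizeof = 44, alignof = 4

44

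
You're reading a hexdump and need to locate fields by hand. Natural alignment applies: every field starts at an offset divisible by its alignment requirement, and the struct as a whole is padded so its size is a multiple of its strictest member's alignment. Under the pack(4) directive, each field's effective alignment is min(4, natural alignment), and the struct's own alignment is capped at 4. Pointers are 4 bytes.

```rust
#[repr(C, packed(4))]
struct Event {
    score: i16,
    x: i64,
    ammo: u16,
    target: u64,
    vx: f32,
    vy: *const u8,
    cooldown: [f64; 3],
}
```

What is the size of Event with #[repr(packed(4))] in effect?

score at 0 (size 2, align 2) → ends 2
pad 2 to align 4 for x
x at 4 (size 8, align 4) → ends 12
ammo at 12 (size 2, align 2) → ends 14
pad 2 to align 4 for target
target at 16 (size 8, align 4) → ends 24
vx at 24 (size 4, align 4) → ends 28
vy at 28 (size 4, align 4) → ends 32
cooldown at 32 (size 24, align 4) → ends 56
total 56 bytes, alignment 4

56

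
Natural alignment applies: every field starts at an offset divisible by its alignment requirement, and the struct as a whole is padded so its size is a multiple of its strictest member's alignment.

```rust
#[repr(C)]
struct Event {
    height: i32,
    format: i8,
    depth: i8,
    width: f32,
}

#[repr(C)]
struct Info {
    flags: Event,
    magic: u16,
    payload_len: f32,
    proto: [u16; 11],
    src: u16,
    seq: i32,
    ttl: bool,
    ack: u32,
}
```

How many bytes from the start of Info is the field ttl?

Event: height at 0 (size 4, align 4) → ends 4; format at 4 (size 1, align 1) → ends 5; depth at 5 (size 1, align 1) → ends 6; pad 2 to align 4 for width; width at 8 (size 4, align 4) → ends 12; total 12 bytes, alignment 4
flags at 0 (size 12, align 4) → ends 12
magic at 12 (size 2, align 2) → ends 14
pad 2 to align 4 for payload_len
payload_len at 16 (size 4, align 4) → ends 20
proto at 20 (size 22, align 2) → ends 42
src at 42 (size 2, align 2) → ends 44
seq at 44 (size 4, align 4) → ends 48
ttl at 48 (size 1, align 1) → ends 49

48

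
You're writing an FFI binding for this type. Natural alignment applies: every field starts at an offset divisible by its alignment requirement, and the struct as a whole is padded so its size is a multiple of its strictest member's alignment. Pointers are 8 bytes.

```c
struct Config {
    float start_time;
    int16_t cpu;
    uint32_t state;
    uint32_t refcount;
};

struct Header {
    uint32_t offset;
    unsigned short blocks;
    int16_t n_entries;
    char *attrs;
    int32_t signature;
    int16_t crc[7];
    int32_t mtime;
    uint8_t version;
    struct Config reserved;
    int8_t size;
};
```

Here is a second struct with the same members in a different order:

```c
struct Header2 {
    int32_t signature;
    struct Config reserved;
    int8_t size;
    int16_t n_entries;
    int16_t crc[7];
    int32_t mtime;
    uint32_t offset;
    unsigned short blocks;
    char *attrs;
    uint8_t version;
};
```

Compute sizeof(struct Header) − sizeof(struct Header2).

-8

Config: 0..4  start_time  (4B, 4-aligned); 4..6  cpu  (2B, 2-aligned); 6..8  -- padding (2B); 8..12  state  (4B, 4-aligned); 12..16  refcount  (4B, 4-aligned); sizeof = 16, alignof = 4
0..4  offset  (4B, 4-aligned)
4..6  blocks  (2B, 2-aligned)
6..8  n_entries  (2B, 2-aligned)
8..16  attrs  (8B, 8-aligned)
16..20  signature  (4B, 4-aligned)
20..34  crc  (14B, 2-aligned)
34..36  -- padding (2B)
36..40  mtime  (4B, 4-aligned)
40..41  version  (1B, 1-aligned)
41..44  -- padding (3B)
44..60  reserved  (16B, 4-aligned)
60..61  size  (1B, 1-aligned)
61..64  -- tail padding (3B)
sizeof = 64, alignof = 8
— Header2 —
0..4  signature  (4B, 4-aligned)
4..20  reserved  (16B, 4-aligned)
20..21  size  (1B, 1-aligned)
21..22  -- padding (1B)
22..24  n_entries  (2B, 2-aligned)
24..38  crc  (14B, 2-aligned)
38..40  -- padding (2B)
40..44  mtime  (4B, 4-aligned)
44..48  offset  (4B, 4-aligned)
48..50  blocks  (2B, 2-aligned)
50..56  -- padding (6B)
56..64  attrs  (8B, 8-aligned)
64..65  version  (1B, 1-aligned)
65..72  -- tail padding (7B)
sizeof = 72, alignof = 8
64 − 72 = -8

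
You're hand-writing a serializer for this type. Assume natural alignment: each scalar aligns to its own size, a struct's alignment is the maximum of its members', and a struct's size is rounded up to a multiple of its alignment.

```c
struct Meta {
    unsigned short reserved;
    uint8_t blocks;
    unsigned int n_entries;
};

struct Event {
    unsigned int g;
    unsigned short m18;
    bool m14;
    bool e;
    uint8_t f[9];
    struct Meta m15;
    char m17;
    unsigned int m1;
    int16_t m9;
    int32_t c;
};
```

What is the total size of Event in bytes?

44

Meta: 0..2  reserved  (2B, 2-aligned); 2..3  blocks  (1B, 1-aligned); 3..4  -- padding (1B); 4..8  n_entries  (4B, 4-aligned); sizeof = 8, alignof = 4
0..4  g  (4B, 4-aligned)
4..6  m18  (2B, 2-aligned)
6..7  m14  (1B, 1-aligned)
7..8  e  (1B, 1-aligned)
8..17  f  (9B, 1-aligned)
17..20  -- padding (3B)
20..28  m15  (8B, 4-aligned)
28..29  m17  (1B, 1-aligned)
29..32  -- padding (3B)
32..36  m1  (4B, 4-aligned)
36..38  m9  (2B, 2-aligned)
38..40  -- padding (2B)
40..44  c  (4B, 4-aligned)
sizeof = 44, alignof = 4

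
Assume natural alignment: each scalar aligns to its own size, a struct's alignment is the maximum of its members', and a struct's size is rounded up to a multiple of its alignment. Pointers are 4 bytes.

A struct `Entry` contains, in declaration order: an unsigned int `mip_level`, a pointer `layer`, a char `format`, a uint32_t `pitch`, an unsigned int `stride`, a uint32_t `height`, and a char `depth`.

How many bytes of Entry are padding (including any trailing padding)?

6

0..4  mip_level  (4B, 4-aligned)
4..8  layer  (4B, 4-aligned)
8..9  format  (1B, 1-aligned)
9..12  -- padding (3B)
12..16  pitch  (4B, 4-aligned)
16..20  stride  (4B, 4-aligned)
20..24  height  (4B, 4-aligned)
24..25  depth  (1B, 1-aligned)
25..28  -- tail padding (3B)
sizeof = 28, alignof = 4
data bytes 22, size 28 → padding 6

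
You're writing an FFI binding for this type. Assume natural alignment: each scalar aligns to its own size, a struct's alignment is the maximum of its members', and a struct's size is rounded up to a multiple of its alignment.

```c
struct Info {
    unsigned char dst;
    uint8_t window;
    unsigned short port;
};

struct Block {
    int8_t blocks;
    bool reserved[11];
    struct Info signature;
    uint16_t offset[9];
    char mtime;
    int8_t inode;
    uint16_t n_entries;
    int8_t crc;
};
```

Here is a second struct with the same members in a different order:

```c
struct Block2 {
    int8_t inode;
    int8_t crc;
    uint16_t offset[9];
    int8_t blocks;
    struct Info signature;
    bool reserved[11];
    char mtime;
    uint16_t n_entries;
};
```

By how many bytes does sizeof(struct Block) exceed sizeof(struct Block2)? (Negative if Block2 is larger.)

0

Info: @0: dst [1B, align 1] → 1; @1: window [1B, align 1] → 2; @2: port [2B, align 2] → 4; size 4, align 2
@0: blocks [1B, align 1] → 1
@1: reserved [11B, align 1] → 12
@12: signature [4B, align 2] → 16
@16: offset [18B, align 2] → 34
@34: mtime [1B, align 1] → 35
@35: inode [1B, align 1] → 36
@36: n_entries [2B, align 2] → 38
@38: crc [1B, align 1] → 39
+1 tail pad (align 2)
size 40, align 2
— Block2 —
@0: inode [1B, align 1] → 1
@1: crc [1B, align 1] → 2
@2: offset [18B, align 2] → 20
@20: blocks [1B, align 1] → 21
+1 pad (align 2)
@22: signature [4B, align 2] → 26
@26: reserved [11B, align 1] → 37
@37: mtime [1B, align 1] → 38
@38: n_entries [2B, align 2] → 40
size 40, align 2
40 − 40 = 0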